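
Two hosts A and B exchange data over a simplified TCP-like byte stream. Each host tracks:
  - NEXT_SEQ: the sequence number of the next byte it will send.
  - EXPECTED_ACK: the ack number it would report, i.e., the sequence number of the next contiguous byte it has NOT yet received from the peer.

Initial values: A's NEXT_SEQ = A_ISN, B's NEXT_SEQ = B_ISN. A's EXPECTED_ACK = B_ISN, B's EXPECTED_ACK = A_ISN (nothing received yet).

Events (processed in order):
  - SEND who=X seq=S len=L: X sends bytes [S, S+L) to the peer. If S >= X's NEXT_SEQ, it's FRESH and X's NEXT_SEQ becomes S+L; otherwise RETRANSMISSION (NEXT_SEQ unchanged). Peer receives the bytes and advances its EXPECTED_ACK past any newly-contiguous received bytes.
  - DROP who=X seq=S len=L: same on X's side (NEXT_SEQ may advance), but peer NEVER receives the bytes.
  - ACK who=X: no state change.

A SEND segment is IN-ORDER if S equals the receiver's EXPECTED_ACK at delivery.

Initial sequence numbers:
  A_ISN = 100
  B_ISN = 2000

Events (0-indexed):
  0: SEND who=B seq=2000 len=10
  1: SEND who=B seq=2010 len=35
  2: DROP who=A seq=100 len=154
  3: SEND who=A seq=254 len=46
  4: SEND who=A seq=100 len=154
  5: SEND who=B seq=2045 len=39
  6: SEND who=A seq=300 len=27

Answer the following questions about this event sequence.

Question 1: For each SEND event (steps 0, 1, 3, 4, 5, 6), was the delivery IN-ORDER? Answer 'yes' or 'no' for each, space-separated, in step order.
Step 0: SEND seq=2000 -> in-order
Step 1: SEND seq=2010 -> in-order
Step 3: SEND seq=254 -> out-of-order
Step 4: SEND seq=100 -> in-order
Step 5: SEND seq=2045 -> in-order
Step 6: SEND seq=300 -> in-order

Answer: yes yes no yes yes yes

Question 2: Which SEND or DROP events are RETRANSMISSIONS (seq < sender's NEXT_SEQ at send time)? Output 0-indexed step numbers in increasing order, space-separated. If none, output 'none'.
Answer: 4

Derivation:
Step 0: SEND seq=2000 -> fresh
Step 1: SEND seq=2010 -> fresh
Step 2: DROP seq=100 -> fresh
Step 3: SEND seq=254 -> fresh
Step 4: SEND seq=100 -> retransmit
Step 5: SEND seq=2045 -> fresh
Step 6: SEND seq=300 -> fresh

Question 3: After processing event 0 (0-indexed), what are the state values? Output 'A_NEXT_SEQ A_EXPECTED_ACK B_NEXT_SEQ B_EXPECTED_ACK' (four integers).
After event 0: A_seq=100 A_ack=2010 B_seq=2010 B_ack=100

100 2010 2010 100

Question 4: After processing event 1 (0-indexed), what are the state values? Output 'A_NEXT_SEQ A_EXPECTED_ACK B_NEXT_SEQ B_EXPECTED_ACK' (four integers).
After event 0: A_seq=100 A_ack=2010 B_seq=2010 B_ack=100
After event 1: A_seq=100 A_ack=2045 B_seq=2045 B_ack=100

100 2045 2045 100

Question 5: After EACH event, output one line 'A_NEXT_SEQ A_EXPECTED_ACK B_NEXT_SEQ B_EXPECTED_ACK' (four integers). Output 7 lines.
100 2010 2010 100
100 2045 2045 100
254 2045 2045 100
300 2045 2045 100
300 2045 2045 300
300 2084 2084 300
327 2084 2084 327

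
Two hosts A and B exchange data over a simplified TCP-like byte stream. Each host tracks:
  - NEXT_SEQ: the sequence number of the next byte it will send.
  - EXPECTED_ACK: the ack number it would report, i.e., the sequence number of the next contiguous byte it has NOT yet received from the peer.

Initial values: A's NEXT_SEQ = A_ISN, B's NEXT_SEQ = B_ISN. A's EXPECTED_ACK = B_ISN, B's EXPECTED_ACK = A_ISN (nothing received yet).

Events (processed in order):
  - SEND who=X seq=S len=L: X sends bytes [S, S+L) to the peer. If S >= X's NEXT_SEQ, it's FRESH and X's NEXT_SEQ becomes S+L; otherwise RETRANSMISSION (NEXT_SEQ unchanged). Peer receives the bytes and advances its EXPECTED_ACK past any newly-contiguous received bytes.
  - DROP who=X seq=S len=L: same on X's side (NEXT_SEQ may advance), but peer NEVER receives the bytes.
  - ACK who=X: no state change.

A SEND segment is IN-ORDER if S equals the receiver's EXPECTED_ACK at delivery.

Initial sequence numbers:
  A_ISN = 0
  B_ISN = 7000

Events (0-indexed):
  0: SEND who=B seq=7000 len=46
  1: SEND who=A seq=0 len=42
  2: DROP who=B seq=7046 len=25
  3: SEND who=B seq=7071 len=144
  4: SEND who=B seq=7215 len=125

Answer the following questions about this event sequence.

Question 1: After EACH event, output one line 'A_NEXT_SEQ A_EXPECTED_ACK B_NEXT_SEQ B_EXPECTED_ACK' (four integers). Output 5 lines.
0 7046 7046 0
42 7046 7046 42
42 7046 7071 42
42 7046 7215 42
42 7046 7340 42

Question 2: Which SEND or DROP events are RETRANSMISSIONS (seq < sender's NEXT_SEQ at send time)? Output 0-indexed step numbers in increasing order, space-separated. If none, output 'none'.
Step 0: SEND seq=7000 -> fresh
Step 1: SEND seq=0 -> fresh
Step 2: DROP seq=7046 -> fresh
Step 3: SEND seq=7071 -> fresh
Step 4: SEND seq=7215 -> fresh

Answer: none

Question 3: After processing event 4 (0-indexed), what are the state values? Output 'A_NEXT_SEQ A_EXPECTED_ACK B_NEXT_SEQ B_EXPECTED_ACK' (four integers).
After event 0: A_seq=0 A_ack=7046 B_seq=7046 B_ack=0
After event 1: A_seq=42 A_ack=7046 B_seq=7046 B_ack=42
After event 2: A_seq=42 A_ack=7046 B_seq=7071 B_ack=42
After event 3: A_seq=42 A_ack=7046 B_seq=7215 B_ack=42
After event 4: A_seq=42 A_ack=7046 B_seq=7340 B_ack=42

42 7046 7340 42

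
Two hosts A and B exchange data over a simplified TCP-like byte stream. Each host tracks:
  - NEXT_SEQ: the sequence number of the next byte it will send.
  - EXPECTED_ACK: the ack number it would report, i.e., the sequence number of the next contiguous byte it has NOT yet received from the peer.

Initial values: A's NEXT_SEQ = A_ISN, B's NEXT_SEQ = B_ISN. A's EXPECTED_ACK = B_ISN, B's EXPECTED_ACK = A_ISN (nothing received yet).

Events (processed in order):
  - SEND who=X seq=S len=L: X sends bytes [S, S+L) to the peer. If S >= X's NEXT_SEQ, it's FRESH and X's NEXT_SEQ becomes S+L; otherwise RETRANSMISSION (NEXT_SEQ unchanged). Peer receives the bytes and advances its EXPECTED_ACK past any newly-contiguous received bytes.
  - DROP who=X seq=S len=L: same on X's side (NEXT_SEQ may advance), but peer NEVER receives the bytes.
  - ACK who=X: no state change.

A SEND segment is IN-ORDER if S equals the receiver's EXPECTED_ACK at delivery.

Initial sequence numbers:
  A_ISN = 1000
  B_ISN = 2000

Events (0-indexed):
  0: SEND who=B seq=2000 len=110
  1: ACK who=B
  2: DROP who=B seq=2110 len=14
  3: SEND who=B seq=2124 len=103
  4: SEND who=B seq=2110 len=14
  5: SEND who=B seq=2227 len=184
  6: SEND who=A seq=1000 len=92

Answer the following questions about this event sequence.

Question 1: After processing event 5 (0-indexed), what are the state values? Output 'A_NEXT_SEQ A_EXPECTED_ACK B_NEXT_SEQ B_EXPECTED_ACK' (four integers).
After event 0: A_seq=1000 A_ack=2110 B_seq=2110 B_ack=1000
After event 1: A_seq=1000 A_ack=2110 B_seq=2110 B_ack=1000
After event 2: A_seq=1000 A_ack=2110 B_seq=2124 B_ack=1000
After event 3: A_seq=1000 A_ack=2110 B_seq=2227 B_ack=1000
After event 4: A_seq=1000 A_ack=2227 B_seq=2227 B_ack=1000
After event 5: A_seq=1000 A_ack=2411 B_seq=2411 B_ack=1000

1000 2411 2411 1000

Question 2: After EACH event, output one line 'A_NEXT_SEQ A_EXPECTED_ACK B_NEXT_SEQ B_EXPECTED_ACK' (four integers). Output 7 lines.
1000 2110 2110 1000
1000 2110 2110 1000
1000 2110 2124 1000
1000 2110 2227 1000
1000 2227 2227 1000
1000 2411 2411 1000
1092 2411 2411 1092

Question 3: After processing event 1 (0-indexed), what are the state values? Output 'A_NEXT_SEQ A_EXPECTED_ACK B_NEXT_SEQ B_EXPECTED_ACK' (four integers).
After event 0: A_seq=1000 A_ack=2110 B_seq=2110 B_ack=1000
After event 1: A_seq=1000 A_ack=2110 B_seq=2110 B_ack=1000

1000 2110 2110 1000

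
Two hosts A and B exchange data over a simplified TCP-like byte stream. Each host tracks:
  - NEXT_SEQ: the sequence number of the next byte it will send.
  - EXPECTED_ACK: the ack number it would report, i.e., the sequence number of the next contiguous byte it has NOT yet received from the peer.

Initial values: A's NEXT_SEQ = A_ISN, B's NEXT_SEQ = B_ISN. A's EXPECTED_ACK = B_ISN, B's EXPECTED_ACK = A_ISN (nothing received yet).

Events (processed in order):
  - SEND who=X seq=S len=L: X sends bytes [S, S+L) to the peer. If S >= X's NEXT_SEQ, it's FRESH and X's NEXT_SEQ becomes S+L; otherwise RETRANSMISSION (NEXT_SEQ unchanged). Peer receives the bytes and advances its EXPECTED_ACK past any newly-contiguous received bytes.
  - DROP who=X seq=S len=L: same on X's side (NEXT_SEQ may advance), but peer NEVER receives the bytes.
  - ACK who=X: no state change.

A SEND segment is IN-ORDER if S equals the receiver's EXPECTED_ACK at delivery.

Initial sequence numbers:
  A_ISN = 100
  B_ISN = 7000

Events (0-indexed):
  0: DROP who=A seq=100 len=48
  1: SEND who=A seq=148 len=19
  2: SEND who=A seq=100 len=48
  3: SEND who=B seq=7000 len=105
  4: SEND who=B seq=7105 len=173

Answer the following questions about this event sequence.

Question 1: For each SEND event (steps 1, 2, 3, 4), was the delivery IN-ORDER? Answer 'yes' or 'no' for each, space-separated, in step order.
Answer: no yes yes yes

Derivation:
Step 1: SEND seq=148 -> out-of-order
Step 2: SEND seq=100 -> in-order
Step 3: SEND seq=7000 -> in-order
Step 4: SEND seq=7105 -> in-order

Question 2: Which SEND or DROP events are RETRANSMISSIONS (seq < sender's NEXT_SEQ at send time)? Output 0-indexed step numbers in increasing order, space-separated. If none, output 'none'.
Step 0: DROP seq=100 -> fresh
Step 1: SEND seq=148 -> fresh
Step 2: SEND seq=100 -> retransmit
Step 3: SEND seq=7000 -> fresh
Step 4: SEND seq=7105 -> fresh

Answer: 2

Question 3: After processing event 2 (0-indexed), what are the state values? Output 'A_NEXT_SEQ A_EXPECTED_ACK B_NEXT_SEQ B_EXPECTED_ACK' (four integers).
After event 0: A_seq=148 A_ack=7000 B_seq=7000 B_ack=100
After event 1: A_seq=167 A_ack=7000 B_seq=7000 B_ack=100
After event 2: A_seq=167 A_ack=7000 B_seq=7000 B_ack=167

167 7000 7000 167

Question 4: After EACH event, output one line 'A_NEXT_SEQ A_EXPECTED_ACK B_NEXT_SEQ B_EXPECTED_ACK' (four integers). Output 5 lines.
148 7000 7000 100
167 7000 7000 100
167 7000 7000 167
167 7105 7105 167
167 7278 7278 167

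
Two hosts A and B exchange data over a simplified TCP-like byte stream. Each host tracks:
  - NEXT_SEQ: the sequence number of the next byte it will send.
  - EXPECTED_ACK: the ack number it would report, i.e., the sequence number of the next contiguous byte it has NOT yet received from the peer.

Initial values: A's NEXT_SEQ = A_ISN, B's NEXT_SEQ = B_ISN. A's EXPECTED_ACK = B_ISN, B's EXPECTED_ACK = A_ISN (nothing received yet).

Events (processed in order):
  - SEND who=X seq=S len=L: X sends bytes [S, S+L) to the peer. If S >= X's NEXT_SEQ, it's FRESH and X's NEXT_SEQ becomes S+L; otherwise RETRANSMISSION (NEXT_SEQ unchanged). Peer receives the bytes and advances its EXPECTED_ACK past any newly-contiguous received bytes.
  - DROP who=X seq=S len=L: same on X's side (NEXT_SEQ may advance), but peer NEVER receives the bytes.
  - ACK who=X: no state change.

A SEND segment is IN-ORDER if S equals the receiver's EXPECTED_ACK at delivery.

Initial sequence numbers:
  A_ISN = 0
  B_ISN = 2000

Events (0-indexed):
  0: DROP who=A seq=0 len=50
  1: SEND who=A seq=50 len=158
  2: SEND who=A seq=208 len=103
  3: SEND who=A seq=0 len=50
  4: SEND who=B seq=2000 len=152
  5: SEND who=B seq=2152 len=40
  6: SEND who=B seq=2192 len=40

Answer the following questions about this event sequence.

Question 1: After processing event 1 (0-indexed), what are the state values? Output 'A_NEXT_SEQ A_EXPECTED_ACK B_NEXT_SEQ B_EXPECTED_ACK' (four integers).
After event 0: A_seq=50 A_ack=2000 B_seq=2000 B_ack=0
After event 1: A_seq=208 A_ack=2000 B_seq=2000 B_ack=0

208 2000 2000 0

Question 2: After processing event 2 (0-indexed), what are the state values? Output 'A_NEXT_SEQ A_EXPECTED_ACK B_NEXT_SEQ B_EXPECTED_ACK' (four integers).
After event 0: A_seq=50 A_ack=2000 B_seq=2000 B_ack=0
After event 1: A_seq=208 A_ack=2000 B_seq=2000 B_ack=0
After event 2: A_seq=311 A_ack=2000 B_seq=2000 B_ack=0

311 2000 2000 0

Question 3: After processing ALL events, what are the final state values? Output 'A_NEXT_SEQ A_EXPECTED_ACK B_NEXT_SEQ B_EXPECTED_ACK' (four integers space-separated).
Answer: 311 2232 2232 311

Derivation:
After event 0: A_seq=50 A_ack=2000 B_seq=2000 B_ack=0
After event 1: A_seq=208 A_ack=2000 B_seq=2000 B_ack=0
After event 2: A_seq=311 A_ack=2000 B_seq=2000 B_ack=0
After event 3: A_seq=311 A_ack=2000 B_seq=2000 B_ack=311
After event 4: A_seq=311 A_ack=2152 B_seq=2152 B_ack=311
After event 5: A_seq=311 A_ack=2192 B_seq=2192 B_ack=311
After event 6: A_seq=311 A_ack=2232 B_seq=2232 B_ack=311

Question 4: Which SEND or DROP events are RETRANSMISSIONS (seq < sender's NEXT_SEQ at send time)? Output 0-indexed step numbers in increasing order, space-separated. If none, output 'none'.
Answer: 3

Derivation:
Step 0: DROP seq=0 -> fresh
Step 1: SEND seq=50 -> fresh
Step 2: SEND seq=208 -> fresh
Step 3: SEND seq=0 -> retransmit
Step 4: SEND seq=2000 -> fresh
Step 5: SEND seq=2152 -> fresh
Step 6: SEND seq=2192 -> fresh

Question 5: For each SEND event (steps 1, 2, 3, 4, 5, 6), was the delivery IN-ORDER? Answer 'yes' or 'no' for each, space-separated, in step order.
Step 1: SEND seq=50 -> out-of-order
Step 2: SEND seq=208 -> out-of-order
Step 3: SEND seq=0 -> in-order
Step 4: SEND seq=2000 -> in-order
Step 5: SEND seq=2152 -> in-order
Step 6: SEND seq=2192 -> in-order

Answer: no no yes yes yes yes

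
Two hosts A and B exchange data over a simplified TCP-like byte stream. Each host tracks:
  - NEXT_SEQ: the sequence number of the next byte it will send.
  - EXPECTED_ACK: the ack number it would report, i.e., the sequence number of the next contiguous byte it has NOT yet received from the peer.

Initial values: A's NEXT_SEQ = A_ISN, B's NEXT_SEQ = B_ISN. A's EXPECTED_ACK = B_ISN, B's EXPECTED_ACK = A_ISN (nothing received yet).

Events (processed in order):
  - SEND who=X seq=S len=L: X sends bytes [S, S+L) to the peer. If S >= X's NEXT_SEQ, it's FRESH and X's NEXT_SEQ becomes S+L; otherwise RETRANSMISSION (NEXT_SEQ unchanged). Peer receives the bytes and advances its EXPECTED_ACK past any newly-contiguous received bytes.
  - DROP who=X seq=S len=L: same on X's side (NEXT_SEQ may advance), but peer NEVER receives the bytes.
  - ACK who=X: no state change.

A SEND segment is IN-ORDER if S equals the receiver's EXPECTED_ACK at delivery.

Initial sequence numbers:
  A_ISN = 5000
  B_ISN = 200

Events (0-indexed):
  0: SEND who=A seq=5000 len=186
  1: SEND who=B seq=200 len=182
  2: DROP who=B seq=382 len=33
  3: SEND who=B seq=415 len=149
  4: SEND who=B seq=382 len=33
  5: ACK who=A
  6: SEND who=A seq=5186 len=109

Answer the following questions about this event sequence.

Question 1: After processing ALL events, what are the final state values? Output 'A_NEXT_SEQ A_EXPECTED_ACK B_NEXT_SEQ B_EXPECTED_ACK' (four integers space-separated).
After event 0: A_seq=5186 A_ack=200 B_seq=200 B_ack=5186
After event 1: A_seq=5186 A_ack=382 B_seq=382 B_ack=5186
After event 2: A_seq=5186 A_ack=382 B_seq=415 B_ack=5186
After event 3: A_seq=5186 A_ack=382 B_seq=564 B_ack=5186
After event 4: A_seq=5186 A_ack=564 B_seq=564 B_ack=5186
After event 5: A_seq=5186 A_ack=564 B_seq=564 B_ack=5186
After event 6: A_seq=5295 A_ack=564 B_seq=564 B_ack=5295

Answer: 5295 564 564 5295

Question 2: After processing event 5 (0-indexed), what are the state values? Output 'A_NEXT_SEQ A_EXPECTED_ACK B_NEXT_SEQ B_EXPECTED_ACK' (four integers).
After event 0: A_seq=5186 A_ack=200 B_seq=200 B_ack=5186
After event 1: A_seq=5186 A_ack=382 B_seq=382 B_ack=5186
After event 2: A_seq=5186 A_ack=382 B_seq=415 B_ack=5186
After event 3: A_seq=5186 A_ack=382 B_seq=564 B_ack=5186
After event 4: A_seq=5186 A_ack=564 B_seq=564 B_ack=5186
After event 5: A_seq=5186 A_ack=564 B_seq=564 B_ack=5186

5186 564 564 5186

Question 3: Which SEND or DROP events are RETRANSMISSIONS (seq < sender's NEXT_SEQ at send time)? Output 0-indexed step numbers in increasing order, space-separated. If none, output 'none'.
Answer: 4

Derivation:
Step 0: SEND seq=5000 -> fresh
Step 1: SEND seq=200 -> fresh
Step 2: DROP seq=382 -> fresh
Step 3: SEND seq=415 -> fresh
Step 4: SEND seq=382 -> retransmit
Step 6: SEND seq=5186 -> fresh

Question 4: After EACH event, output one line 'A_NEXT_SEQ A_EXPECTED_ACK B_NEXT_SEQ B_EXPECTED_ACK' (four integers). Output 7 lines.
5186 200 200 5186
5186 382 382 5186
5186 382 415 5186
5186 382 564 5186
5186 564 564 5186
5186 564 564 5186
5295 564 564 5295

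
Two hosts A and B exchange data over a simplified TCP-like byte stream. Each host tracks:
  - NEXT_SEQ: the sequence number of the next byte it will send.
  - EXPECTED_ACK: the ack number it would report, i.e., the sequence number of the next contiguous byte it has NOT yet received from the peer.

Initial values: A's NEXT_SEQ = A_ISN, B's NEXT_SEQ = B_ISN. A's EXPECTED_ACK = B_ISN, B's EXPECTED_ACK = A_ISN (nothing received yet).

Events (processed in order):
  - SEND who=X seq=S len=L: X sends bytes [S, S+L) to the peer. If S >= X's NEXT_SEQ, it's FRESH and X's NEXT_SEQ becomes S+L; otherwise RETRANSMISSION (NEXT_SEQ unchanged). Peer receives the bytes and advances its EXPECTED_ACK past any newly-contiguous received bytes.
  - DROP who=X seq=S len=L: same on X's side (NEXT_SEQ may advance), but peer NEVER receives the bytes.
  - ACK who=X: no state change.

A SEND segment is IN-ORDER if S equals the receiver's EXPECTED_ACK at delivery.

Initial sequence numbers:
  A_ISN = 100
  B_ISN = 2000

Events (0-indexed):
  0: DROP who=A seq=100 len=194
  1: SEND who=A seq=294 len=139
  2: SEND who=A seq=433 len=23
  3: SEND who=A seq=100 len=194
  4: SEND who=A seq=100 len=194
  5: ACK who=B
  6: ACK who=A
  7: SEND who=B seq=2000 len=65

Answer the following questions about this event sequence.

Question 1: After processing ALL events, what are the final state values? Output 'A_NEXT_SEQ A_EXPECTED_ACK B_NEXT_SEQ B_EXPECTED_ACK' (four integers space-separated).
Answer: 456 2065 2065 456

Derivation:
After event 0: A_seq=294 A_ack=2000 B_seq=2000 B_ack=100
After event 1: A_seq=433 A_ack=2000 B_seq=2000 B_ack=100
After event 2: A_seq=456 A_ack=2000 B_seq=2000 B_ack=100
After event 3: A_seq=456 A_ack=2000 B_seq=2000 B_ack=456
After event 4: A_seq=456 A_ack=2000 B_seq=2000 B_ack=456
After event 5: A_seq=456 A_ack=2000 B_seq=2000 B_ack=456
After event 6: A_seq=456 A_ack=2000 B_seq=2000 B_ack=456
After event 7: A_seq=456 A_ack=2065 B_seq=2065 B_ack=456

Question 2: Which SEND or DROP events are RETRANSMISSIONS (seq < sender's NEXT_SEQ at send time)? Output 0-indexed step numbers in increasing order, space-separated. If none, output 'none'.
Step 0: DROP seq=100 -> fresh
Step 1: SEND seq=294 -> fresh
Step 2: SEND seq=433 -> fresh
Step 3: SEND seq=100 -> retransmit
Step 4: SEND seq=100 -> retransmit
Step 7: SEND seq=2000 -> fresh

Answer: 3 4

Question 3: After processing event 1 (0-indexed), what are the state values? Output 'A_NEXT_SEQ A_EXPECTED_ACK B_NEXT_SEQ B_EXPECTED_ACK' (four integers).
After event 0: A_seq=294 A_ack=2000 B_seq=2000 B_ack=100
After event 1: A_seq=433 A_ack=2000 B_seq=2000 B_ack=100

433 2000 2000 100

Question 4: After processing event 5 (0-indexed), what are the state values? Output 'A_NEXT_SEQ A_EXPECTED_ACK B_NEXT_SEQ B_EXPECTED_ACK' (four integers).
After event 0: A_seq=294 A_ack=2000 B_seq=2000 B_ack=100
After event 1: A_seq=433 A_ack=2000 B_seq=2000 B_ack=100
After event 2: A_seq=456 A_ack=2000 B_seq=2000 B_ack=100
After event 3: A_seq=456 A_ack=2000 B_seq=2000 B_ack=456
After event 4: A_seq=456 A_ack=2000 B_seq=2000 B_ack=456
After event 5: A_seq=456 A_ack=2000 B_seq=2000 B_ack=456

456 2000 2000 456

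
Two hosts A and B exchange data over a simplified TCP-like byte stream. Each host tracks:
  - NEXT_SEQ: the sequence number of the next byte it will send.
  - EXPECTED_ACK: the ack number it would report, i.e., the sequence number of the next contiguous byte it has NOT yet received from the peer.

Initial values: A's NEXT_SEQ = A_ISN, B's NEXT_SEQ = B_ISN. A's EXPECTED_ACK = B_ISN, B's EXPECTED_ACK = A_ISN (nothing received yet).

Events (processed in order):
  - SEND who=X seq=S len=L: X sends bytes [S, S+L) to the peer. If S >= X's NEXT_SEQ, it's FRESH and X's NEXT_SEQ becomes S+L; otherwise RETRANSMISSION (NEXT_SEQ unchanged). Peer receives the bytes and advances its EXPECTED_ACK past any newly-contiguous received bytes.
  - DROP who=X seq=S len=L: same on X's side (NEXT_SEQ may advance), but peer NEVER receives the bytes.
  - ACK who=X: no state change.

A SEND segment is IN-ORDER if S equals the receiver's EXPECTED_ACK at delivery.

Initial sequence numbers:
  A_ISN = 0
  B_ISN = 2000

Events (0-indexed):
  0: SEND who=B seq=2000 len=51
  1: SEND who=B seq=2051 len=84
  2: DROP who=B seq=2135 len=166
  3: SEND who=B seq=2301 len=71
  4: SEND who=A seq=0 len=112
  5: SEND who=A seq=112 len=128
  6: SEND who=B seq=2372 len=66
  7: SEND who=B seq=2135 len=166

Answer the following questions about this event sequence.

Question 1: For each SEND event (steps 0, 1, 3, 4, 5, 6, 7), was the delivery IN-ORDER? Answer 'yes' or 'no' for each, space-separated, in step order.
Step 0: SEND seq=2000 -> in-order
Step 1: SEND seq=2051 -> in-order
Step 3: SEND seq=2301 -> out-of-order
Step 4: SEND seq=0 -> in-order
Step 5: SEND seq=112 -> in-order
Step 6: SEND seq=2372 -> out-of-order
Step 7: SEND seq=2135 -> in-order

Answer: yes yes no yes yes no yes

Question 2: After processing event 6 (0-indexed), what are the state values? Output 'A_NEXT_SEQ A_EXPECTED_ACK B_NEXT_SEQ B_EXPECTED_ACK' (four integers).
After event 0: A_seq=0 A_ack=2051 B_seq=2051 B_ack=0
After event 1: A_seq=0 A_ack=2135 B_seq=2135 B_ack=0
After event 2: A_seq=0 A_ack=2135 B_seq=2301 B_ack=0
After event 3: A_seq=0 A_ack=2135 B_seq=2372 B_ack=0
After event 4: A_seq=112 A_ack=2135 B_seq=2372 B_ack=112
After event 5: A_seq=240 A_ack=2135 B_seq=2372 B_ack=240
After event 6: A_seq=240 A_ack=2135 B_seq=2438 B_ack=240

240 2135 2438 240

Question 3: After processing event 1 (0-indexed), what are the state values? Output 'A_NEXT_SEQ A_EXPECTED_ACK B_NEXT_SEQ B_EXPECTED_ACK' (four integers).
After event 0: A_seq=0 A_ack=2051 B_seq=2051 B_ack=0
After event 1: A_seq=0 A_ack=2135 B_seq=2135 B_ack=0

0 2135 2135 0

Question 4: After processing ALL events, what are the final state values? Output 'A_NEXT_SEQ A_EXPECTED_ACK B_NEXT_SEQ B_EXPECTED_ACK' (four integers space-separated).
After event 0: A_seq=0 A_ack=2051 B_seq=2051 B_ack=0
After event 1: A_seq=0 A_ack=2135 B_seq=2135 B_ack=0
After event 2: A_seq=0 A_ack=2135 B_seq=2301 B_ack=0
After event 3: A_seq=0 A_ack=2135 B_seq=2372 B_ack=0
After event 4: A_seq=112 A_ack=2135 B_seq=2372 B_ack=112
After event 5: A_seq=240 A_ack=2135 B_seq=2372 B_ack=240
After event 6: A_seq=240 A_ack=2135 B_seq=2438 B_ack=240
After event 7: A_seq=240 A_ack=2438 B_seq=2438 B_ack=240

Answer: 240 2438 2438 240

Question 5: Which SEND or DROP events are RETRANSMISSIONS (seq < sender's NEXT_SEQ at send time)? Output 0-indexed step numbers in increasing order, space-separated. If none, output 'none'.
Answer: 7

Derivation:
Step 0: SEND seq=2000 -> fresh
Step 1: SEND seq=2051 -> fresh
Step 2: DROP seq=2135 -> fresh
Step 3: SEND seq=2301 -> fresh
Step 4: SEND seq=0 -> fresh
Step 5: SEND seq=112 -> fresh
Step 6: SEND seq=2372 -> fresh
Step 7: SEND seq=2135 -> retransmit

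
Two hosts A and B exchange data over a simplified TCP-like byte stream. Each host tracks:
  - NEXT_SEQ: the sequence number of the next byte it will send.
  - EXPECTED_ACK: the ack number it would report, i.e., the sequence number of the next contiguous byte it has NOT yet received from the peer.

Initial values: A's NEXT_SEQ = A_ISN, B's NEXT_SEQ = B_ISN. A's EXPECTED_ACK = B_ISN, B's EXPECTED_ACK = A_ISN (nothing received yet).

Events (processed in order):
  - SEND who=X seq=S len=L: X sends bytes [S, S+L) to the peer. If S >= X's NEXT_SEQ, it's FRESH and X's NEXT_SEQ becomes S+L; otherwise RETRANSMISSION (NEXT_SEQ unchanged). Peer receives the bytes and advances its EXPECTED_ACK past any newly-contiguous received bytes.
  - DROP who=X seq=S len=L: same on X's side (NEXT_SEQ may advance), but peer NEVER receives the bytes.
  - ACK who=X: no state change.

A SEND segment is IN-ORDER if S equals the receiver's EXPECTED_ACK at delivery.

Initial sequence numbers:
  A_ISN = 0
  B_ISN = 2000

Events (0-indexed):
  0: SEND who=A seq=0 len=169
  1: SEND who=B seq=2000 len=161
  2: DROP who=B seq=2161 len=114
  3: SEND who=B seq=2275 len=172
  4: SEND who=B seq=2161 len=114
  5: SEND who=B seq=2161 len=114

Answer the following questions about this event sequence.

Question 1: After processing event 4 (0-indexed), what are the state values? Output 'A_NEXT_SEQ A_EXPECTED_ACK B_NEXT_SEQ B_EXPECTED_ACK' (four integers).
After event 0: A_seq=169 A_ack=2000 B_seq=2000 B_ack=169
After event 1: A_seq=169 A_ack=2161 B_seq=2161 B_ack=169
After event 2: A_seq=169 A_ack=2161 B_seq=2275 B_ack=169
After event 3: A_seq=169 A_ack=2161 B_seq=2447 B_ack=169
After event 4: A_seq=169 A_ack=2447 B_seq=2447 B_ack=169

169 2447 2447 169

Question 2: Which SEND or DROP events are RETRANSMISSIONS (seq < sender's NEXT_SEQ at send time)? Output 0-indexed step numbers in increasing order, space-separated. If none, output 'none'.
Answer: 4 5

Derivation:
Step 0: SEND seq=0 -> fresh
Step 1: SEND seq=2000 -> fresh
Step 2: DROP seq=2161 -> fresh
Step 3: SEND seq=2275 -> fresh
Step 4: SEND seq=2161 -> retransmit
Step 5: SEND seq=2161 -> retransmit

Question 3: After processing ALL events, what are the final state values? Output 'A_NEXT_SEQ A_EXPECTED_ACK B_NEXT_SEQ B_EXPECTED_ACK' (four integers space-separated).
Answer: 169 2447 2447 169

Derivation:
After event 0: A_seq=169 A_ack=2000 B_seq=2000 B_ack=169
After event 1: A_seq=169 A_ack=2161 B_seq=2161 B_ack=169
After event 2: A_seq=169 A_ack=2161 B_seq=2275 B_ack=169
After event 3: A_seq=169 A_ack=2161 B_seq=2447 B_ack=169
After event 4: A_seq=169 A_ack=2447 B_seq=2447 B_ack=169
After event 5: A_seq=169 A_ack=2447 B_seq=2447 B_ack=169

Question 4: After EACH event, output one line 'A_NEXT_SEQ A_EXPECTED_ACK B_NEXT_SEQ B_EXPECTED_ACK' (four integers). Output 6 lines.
169 2000 2000 169
169 2161 2161 169
169 2161 2275 169
169 2161 2447 169
169 2447 2447 169
169 2447 2447 169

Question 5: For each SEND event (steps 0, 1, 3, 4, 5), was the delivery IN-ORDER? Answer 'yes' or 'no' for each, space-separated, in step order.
Step 0: SEND seq=0 -> in-order
Step 1: SEND seq=2000 -> in-order
Step 3: SEND seq=2275 -> out-of-order
Step 4: SEND seq=2161 -> in-order
Step 5: SEND seq=2161 -> out-of-order

Answer: yes yes no yes no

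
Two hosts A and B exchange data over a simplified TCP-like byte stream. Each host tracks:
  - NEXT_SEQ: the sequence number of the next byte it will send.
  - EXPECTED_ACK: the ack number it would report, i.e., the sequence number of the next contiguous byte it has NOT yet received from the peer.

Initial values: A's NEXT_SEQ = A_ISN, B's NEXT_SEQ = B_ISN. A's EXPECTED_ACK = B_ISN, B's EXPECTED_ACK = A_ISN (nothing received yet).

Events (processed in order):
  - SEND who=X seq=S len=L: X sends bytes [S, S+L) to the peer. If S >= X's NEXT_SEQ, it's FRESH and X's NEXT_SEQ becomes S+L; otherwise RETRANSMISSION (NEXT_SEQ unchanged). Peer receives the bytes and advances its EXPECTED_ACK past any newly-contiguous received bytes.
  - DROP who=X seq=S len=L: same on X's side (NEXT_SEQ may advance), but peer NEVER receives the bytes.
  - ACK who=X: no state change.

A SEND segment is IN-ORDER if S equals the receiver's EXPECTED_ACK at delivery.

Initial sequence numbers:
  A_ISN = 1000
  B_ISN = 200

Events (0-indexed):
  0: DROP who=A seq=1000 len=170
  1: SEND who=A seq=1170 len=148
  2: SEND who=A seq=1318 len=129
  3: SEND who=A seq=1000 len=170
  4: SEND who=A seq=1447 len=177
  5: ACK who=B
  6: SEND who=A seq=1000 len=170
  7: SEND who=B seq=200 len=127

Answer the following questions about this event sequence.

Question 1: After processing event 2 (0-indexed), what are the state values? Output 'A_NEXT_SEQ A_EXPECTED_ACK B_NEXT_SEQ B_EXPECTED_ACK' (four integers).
After event 0: A_seq=1170 A_ack=200 B_seq=200 B_ack=1000
After event 1: A_seq=1318 A_ack=200 B_seq=200 B_ack=1000
After event 2: A_seq=1447 A_ack=200 B_seq=200 B_ack=1000

1447 200 200 1000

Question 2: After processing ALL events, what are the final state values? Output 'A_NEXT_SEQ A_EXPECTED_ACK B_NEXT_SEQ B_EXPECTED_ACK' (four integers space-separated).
After event 0: A_seq=1170 A_ack=200 B_seq=200 B_ack=1000
After event 1: A_seq=1318 A_ack=200 B_seq=200 B_ack=1000
After event 2: A_seq=1447 A_ack=200 B_seq=200 B_ack=1000
After event 3: A_seq=1447 A_ack=200 B_seq=200 B_ack=1447
After event 4: A_seq=1624 A_ack=200 B_seq=200 B_ack=1624
After event 5: A_seq=1624 A_ack=200 B_seq=200 B_ack=1624
After event 6: A_seq=1624 A_ack=200 B_seq=200 B_ack=1624
After event 7: A_seq=1624 A_ack=327 B_seq=327 B_ack=1624

Answer: 1624 327 327 1624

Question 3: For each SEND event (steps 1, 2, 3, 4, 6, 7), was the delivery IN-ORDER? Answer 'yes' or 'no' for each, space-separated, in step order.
Answer: no no yes yes no yes

Derivation:
Step 1: SEND seq=1170 -> out-of-order
Step 2: SEND seq=1318 -> out-of-order
Step 3: SEND seq=1000 -> in-order
Step 4: SEND seq=1447 -> in-order
Step 6: SEND seq=1000 -> out-of-order
Step 7: SEND seq=200 -> in-order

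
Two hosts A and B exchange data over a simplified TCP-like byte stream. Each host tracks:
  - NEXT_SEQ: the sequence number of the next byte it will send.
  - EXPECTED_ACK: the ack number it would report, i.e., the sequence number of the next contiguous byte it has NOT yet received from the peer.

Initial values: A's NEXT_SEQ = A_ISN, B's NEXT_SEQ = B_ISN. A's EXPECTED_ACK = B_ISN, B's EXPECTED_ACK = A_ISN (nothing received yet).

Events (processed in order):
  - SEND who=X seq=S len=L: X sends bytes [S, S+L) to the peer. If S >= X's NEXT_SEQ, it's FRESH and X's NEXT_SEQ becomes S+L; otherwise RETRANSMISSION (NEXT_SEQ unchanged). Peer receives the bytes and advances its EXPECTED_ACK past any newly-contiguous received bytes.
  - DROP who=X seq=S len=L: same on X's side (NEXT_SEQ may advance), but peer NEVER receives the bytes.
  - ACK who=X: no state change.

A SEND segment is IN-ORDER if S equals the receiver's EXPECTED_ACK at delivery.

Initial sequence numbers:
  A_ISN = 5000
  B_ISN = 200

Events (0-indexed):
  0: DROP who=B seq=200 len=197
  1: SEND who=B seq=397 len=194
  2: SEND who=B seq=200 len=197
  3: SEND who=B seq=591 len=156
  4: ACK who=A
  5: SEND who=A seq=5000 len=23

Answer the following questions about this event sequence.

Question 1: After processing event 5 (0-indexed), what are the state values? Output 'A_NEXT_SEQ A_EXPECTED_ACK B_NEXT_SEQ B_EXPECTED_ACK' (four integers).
After event 0: A_seq=5000 A_ack=200 B_seq=397 B_ack=5000
After event 1: A_seq=5000 A_ack=200 B_seq=591 B_ack=5000
After event 2: A_seq=5000 A_ack=591 B_seq=591 B_ack=5000
After event 3: A_seq=5000 A_ack=747 B_seq=747 B_ack=5000
After event 4: A_seq=5000 A_ack=747 B_seq=747 B_ack=5000
After event 5: A_seq=5023 A_ack=747 B_seq=747 B_ack=5023

5023 747 747 5023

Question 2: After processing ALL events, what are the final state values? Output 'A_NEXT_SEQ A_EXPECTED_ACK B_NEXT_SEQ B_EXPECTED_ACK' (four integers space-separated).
After event 0: A_seq=5000 A_ack=200 B_seq=397 B_ack=5000
After event 1: A_seq=5000 A_ack=200 B_seq=591 B_ack=5000
After event 2: A_seq=5000 A_ack=591 B_seq=591 B_ack=5000
After event 3: A_seq=5000 A_ack=747 B_seq=747 B_ack=5000
After event 4: A_seq=5000 A_ack=747 B_seq=747 B_ack=5000
After event 5: A_seq=5023 A_ack=747 B_seq=747 B_ack=5023

Answer: 5023 747 747 5023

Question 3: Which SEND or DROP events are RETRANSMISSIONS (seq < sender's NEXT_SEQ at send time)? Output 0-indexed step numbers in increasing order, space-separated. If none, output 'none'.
Answer: 2

Derivation:
Step 0: DROP seq=200 -> fresh
Step 1: SEND seq=397 -> fresh
Step 2: SEND seq=200 -> retransmit
Step 3: SEND seq=591 -> fresh
Step 5: SEND seq=5000 -> fresh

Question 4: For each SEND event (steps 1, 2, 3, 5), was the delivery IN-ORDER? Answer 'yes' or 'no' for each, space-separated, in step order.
Step 1: SEND seq=397 -> out-of-order
Step 2: SEND seq=200 -> in-order
Step 3: SEND seq=591 -> in-order
Step 5: SEND seq=5000 -> in-order

Answer: no yes yes yes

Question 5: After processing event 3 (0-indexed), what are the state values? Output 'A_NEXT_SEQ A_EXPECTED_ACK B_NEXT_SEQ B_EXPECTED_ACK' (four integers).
After event 0: A_seq=5000 A_ack=200 B_seq=397 B_ack=5000
After event 1: A_seq=5000 A_ack=200 B_seq=591 B_ack=5000
After event 2: A_seq=5000 A_ack=591 B_seq=591 B_ack=5000
After event 3: A_seq=5000 A_ack=747 B_seq=747 B_ack=5000

5000 747 747 5000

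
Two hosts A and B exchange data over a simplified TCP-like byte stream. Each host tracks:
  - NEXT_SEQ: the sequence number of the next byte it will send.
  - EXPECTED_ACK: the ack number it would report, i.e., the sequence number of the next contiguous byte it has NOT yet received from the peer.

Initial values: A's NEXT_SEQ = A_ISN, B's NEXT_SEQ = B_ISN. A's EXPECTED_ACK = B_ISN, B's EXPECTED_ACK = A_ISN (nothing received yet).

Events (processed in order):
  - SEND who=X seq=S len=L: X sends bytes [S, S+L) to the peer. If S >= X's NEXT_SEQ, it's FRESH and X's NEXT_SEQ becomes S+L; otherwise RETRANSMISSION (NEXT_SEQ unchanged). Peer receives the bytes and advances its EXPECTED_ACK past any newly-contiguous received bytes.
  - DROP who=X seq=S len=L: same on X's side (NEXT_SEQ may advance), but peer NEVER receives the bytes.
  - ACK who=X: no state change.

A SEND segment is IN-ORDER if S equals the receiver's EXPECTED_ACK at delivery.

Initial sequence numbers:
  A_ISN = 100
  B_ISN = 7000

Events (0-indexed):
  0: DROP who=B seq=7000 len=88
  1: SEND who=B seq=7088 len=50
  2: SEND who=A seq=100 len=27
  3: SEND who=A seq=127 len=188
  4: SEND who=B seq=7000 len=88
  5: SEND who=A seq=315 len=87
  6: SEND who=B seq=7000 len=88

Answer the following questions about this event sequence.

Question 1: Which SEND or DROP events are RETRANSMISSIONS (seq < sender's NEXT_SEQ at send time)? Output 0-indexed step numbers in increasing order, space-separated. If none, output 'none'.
Answer: 4 6

Derivation:
Step 0: DROP seq=7000 -> fresh
Step 1: SEND seq=7088 -> fresh
Step 2: SEND seq=100 -> fresh
Step 3: SEND seq=127 -> fresh
Step 4: SEND seq=7000 -> retransmit
Step 5: SEND seq=315 -> fresh
Step 6: SEND seq=7000 -> retransmit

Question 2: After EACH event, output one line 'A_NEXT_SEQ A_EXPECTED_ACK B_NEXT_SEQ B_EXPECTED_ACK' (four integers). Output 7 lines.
100 7000 7088 100
100 7000 7138 100
127 7000 7138 127
315 7000 7138 315
315 7138 7138 315
402 7138 7138 402
402 7138 7138 402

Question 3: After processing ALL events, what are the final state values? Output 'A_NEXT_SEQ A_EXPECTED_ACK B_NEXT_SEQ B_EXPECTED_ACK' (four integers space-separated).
Answer: 402 7138 7138 402

Derivation:
After event 0: A_seq=100 A_ack=7000 B_seq=7088 B_ack=100
After event 1: A_seq=100 A_ack=7000 B_seq=7138 B_ack=100
After event 2: A_seq=127 A_ack=7000 B_seq=7138 B_ack=127
After event 3: A_seq=315 A_ack=7000 B_seq=7138 B_ack=315
After event 4: A_seq=315 A_ack=7138 B_seq=7138 B_ack=315
After event 5: A_seq=402 A_ack=7138 B_seq=7138 B_ack=402
After event 6: A_seq=402 A_ack=7138 B_seq=7138 B_ack=402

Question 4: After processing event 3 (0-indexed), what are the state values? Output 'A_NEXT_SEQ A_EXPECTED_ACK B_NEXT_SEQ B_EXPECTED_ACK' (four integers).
After event 0: A_seq=100 A_ack=7000 B_seq=7088 B_ack=100
After event 1: A_seq=100 A_ack=7000 B_seq=7138 B_ack=100
After event 2: A_seq=127 A_ack=7000 B_seq=7138 B_ack=127
After event 3: A_seq=315 A_ack=7000 B_seq=7138 B_ack=315

315 7000 7138 315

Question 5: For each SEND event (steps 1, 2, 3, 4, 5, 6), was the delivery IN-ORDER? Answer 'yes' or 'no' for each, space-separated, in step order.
Step 1: SEND seq=7088 -> out-of-order
Step 2: SEND seq=100 -> in-order
Step 3: SEND seq=127 -> in-order
Step 4: SEND seq=7000 -> in-order
Step 5: SEND seq=315 -> in-order
Step 6: SEND seq=7000 -> out-of-order

Answer: no yes yes yes yes no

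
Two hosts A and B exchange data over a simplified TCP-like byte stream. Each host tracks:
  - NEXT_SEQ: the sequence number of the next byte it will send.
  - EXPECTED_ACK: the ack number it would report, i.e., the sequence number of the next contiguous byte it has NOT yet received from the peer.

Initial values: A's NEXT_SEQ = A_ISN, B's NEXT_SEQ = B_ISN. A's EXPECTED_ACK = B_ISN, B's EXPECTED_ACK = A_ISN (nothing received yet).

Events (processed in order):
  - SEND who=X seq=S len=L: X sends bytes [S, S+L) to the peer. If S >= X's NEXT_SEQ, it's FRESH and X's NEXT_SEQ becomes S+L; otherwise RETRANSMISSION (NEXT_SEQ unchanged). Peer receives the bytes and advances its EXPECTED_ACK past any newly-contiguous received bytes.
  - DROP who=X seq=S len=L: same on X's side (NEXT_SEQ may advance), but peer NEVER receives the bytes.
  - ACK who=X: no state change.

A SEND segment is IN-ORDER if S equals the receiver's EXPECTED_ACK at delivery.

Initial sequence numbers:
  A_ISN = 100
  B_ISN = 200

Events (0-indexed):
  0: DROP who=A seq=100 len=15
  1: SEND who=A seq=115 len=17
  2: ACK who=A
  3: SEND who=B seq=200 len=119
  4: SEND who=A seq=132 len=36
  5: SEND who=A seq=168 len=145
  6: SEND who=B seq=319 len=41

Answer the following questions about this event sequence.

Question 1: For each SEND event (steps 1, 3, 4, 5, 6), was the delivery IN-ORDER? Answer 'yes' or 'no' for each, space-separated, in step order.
Step 1: SEND seq=115 -> out-of-order
Step 3: SEND seq=200 -> in-order
Step 4: SEND seq=132 -> out-of-order
Step 5: SEND seq=168 -> out-of-order
Step 6: SEND seq=319 -> in-order

Answer: no yes no no yes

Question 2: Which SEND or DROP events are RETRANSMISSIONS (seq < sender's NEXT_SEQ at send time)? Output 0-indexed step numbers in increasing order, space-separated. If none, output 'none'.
Step 0: DROP seq=100 -> fresh
Step 1: SEND seq=115 -> fresh
Step 3: SEND seq=200 -> fresh
Step 4: SEND seq=132 -> fresh
Step 5: SEND seq=168 -> fresh
Step 6: SEND seq=319 -> fresh

Answer: none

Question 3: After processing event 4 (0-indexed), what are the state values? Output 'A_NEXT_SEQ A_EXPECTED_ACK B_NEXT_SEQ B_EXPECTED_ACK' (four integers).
After event 0: A_seq=115 A_ack=200 B_seq=200 B_ack=100
After event 1: A_seq=132 A_ack=200 B_seq=200 B_ack=100
After event 2: A_seq=132 A_ack=200 B_seq=200 B_ack=100
After event 3: A_seq=132 A_ack=319 B_seq=319 B_ack=100
After event 4: A_seq=168 A_ack=319 B_seq=319 B_ack=100

168 319 319 100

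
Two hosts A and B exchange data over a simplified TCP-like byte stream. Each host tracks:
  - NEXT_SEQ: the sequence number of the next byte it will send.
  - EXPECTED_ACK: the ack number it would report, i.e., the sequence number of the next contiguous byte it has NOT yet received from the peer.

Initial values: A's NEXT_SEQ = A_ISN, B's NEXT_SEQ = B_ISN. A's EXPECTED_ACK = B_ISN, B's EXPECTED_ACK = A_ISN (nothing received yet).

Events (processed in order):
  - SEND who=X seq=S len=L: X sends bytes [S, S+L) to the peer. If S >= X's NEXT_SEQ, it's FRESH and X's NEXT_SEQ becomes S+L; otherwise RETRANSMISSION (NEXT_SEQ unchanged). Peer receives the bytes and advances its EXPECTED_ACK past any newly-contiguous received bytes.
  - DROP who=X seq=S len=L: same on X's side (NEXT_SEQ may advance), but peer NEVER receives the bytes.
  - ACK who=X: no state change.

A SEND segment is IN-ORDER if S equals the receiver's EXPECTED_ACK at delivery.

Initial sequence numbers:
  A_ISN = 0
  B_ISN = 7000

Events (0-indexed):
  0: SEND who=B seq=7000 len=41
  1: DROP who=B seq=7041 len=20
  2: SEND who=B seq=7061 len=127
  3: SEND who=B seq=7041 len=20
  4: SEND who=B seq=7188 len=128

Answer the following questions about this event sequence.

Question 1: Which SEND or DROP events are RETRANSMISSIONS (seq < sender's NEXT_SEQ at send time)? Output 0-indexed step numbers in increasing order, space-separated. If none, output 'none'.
Answer: 3

Derivation:
Step 0: SEND seq=7000 -> fresh
Step 1: DROP seq=7041 -> fresh
Step 2: SEND seq=7061 -> fresh
Step 3: SEND seq=7041 -> retransmit
Step 4: SEND seq=7188 -> fresh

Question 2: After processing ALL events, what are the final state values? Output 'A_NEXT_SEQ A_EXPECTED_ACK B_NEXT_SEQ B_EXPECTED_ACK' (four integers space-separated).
After event 0: A_seq=0 A_ack=7041 B_seq=7041 B_ack=0
After event 1: A_seq=0 A_ack=7041 B_seq=7061 B_ack=0
After event 2: A_seq=0 A_ack=7041 B_seq=7188 B_ack=0
After event 3: A_seq=0 A_ack=7188 B_seq=7188 B_ack=0
After event 4: A_seq=0 A_ack=7316 B_seq=7316 B_ack=0

Answer: 0 7316 7316 0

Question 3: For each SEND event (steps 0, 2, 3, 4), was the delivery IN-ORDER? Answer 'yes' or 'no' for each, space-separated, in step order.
Step 0: SEND seq=7000 -> in-order
Step 2: SEND seq=7061 -> out-of-order
Step 3: SEND seq=7041 -> in-order
Step 4: SEND seq=7188 -> in-order

Answer: yes no yes yes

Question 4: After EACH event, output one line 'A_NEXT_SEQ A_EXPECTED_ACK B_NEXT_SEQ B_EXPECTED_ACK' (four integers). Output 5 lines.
0 7041 7041 0
0 7041 7061 0
0 7041 7188 0
0 7188 7188 0
0 7316 7316 0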